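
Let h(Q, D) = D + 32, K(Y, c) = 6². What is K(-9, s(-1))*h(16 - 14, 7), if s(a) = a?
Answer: 1404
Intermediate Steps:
K(Y, c) = 36
h(Q, D) = 32 + D
K(-9, s(-1))*h(16 - 14, 7) = 36*(32 + 7) = 36*39 = 1404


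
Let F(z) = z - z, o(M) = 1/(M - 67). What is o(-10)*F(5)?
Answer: 0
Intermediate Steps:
o(M) = 1/(-67 + M)
F(z) = 0
o(-10)*F(5) = 0/(-67 - 10) = 0/(-77) = -1/77*0 = 0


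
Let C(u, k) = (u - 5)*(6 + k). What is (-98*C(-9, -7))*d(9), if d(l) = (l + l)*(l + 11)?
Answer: -493920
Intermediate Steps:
C(u, k) = (-5 + u)*(6 + k)
d(l) = 2*l*(11 + l) (d(l) = (2*l)*(11 + l) = 2*l*(11 + l))
(-98*C(-9, -7))*d(9) = (-98*(-30 - 5*(-7) + 6*(-9) - 7*(-9)))*(2*9*(11 + 9)) = (-98*(-30 + 35 - 54 + 63))*(2*9*20) = -98*14*360 = -1372*360 = -493920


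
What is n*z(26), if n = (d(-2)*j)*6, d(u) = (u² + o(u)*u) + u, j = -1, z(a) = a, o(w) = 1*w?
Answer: -936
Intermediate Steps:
o(w) = w
d(u) = u + 2*u² (d(u) = (u² + u*u) + u = (u² + u²) + u = 2*u² + u = u + 2*u²)
n = -36 (n = (-2*(1 + 2*(-2))*(-1))*6 = (-2*(1 - 4)*(-1))*6 = (-2*(-3)*(-1))*6 = (6*(-1))*6 = -6*6 = -36)
n*z(26) = -36*26 = -936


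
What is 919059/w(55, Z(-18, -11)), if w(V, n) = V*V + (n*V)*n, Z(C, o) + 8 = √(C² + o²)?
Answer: 129587319/2807420 + 919059*√445/701855 ≈ 73.782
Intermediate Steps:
Z(C, o) = -8 + √(C² + o²)
w(V, n) = V² + V*n² (w(V, n) = V² + (V*n)*n = V² + V*n²)
919059/w(55, Z(-18, -11)) = 919059/((55*(55 + (-8 + √((-18)² + (-11)²))²))) = 919059/((55*(55 + (-8 + √(324 + 121))²))) = 919059/((55*(55 + (-8 + √445)²))) = 919059/(3025 + 55*(-8 + √445)²)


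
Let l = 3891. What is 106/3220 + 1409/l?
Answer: 2474713/6264510 ≈ 0.39504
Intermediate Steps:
106/3220 + 1409/l = 106/3220 + 1409/3891 = 106*(1/3220) + 1409*(1/3891) = 53/1610 + 1409/3891 = 2474713/6264510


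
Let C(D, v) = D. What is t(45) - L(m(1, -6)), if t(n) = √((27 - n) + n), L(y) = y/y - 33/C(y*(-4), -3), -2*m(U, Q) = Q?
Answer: -15/4 + 3*√3 ≈ 1.4462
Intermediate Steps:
m(U, Q) = -Q/2
L(y) = 1 + 33/(4*y) (L(y) = y/y - 33*(-1/(4*y)) = 1 - 33*(-1/(4*y)) = 1 - (-33)/(4*y) = 1 + 33/(4*y))
t(n) = 3*√3 (t(n) = √27 = 3*√3)
t(45) - L(m(1, -6)) = 3*√3 - (33/4 - ½*(-6))/((-½*(-6))) = 3*√3 - (33/4 + 3)/3 = 3*√3 - 45/(3*4) = 3*√3 - 1*15/4 = 3*√3 - 15/4 = -15/4 + 3*√3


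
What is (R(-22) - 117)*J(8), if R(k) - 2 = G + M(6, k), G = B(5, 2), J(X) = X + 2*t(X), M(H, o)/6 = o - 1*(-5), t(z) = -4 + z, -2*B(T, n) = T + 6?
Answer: -3560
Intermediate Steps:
B(T, n) = -3 - T/2 (B(T, n) = -(T + 6)/2 = -(6 + T)/2 = -3 - T/2)
M(H, o) = 30 + 6*o (M(H, o) = 6*(o - 1*(-5)) = 6*(o + 5) = 6*(5 + o) = 30 + 6*o)
J(X) = -8 + 3*X (J(X) = X + 2*(-4 + X) = X + (-8 + 2*X) = -8 + 3*X)
G = -11/2 (G = -3 - ½*5 = -3 - 5/2 = -11/2 ≈ -5.5000)
R(k) = 53/2 + 6*k (R(k) = 2 + (-11/2 + (30 + 6*k)) = 2 + (49/2 + 6*k) = 53/2 + 6*k)
(R(-22) - 117)*J(8) = ((53/2 + 6*(-22)) - 117)*(-8 + 3*8) = ((53/2 - 132) - 117)*(-8 + 24) = (-211/2 - 117)*16 = -445/2*16 = -3560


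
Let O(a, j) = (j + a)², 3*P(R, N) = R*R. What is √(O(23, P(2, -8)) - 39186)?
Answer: I*√347345/3 ≈ 196.45*I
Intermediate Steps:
P(R, N) = R²/3 (P(R, N) = (R*R)/3 = R²/3)
O(a, j) = (a + j)²
√(O(23, P(2, -8)) - 39186) = √((23 + (⅓)*2²)² - 39186) = √((23 + (⅓)*4)² - 39186) = √((23 + 4/3)² - 39186) = √((73/3)² - 39186) = √(5329/9 - 39186) = √(-347345/9) = I*√347345/3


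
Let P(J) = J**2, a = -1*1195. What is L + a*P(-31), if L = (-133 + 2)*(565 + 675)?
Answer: -1310835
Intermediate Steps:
a = -1195
L = -162440 (L = -131*1240 = -162440)
L + a*P(-31) = -162440 - 1195*(-31)**2 = -162440 - 1195*961 = -162440 - 1148395 = -1310835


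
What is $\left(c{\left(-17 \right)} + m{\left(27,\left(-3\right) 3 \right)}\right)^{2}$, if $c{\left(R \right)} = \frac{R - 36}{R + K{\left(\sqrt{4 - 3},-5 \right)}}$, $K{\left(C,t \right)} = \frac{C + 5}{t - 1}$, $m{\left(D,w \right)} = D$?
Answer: $\frac{290521}{324} \approx 896.67$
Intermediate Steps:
$K{\left(C,t \right)} = \frac{5 + C}{-1 + t}$
$c{\left(R \right)} = \frac{-36 + R}{-1 + R}$ ($c{\left(R \right)} = \frac{R - 36}{R + \frac{5 + \sqrt{4 - 3}}{-1 - 5}} = \frac{-36 + R}{R + \frac{5 + \sqrt{1}}{-6}} = \frac{-36 + R}{R - \frac{5 + 1}{6}} = \frac{-36 + R}{R - 1} = \frac{-36 + R}{-1 + R}$)
$\left(c{\left(-17 \right)} + m{\left(27,\left(-3\right) 3 \right)}\right)^{2} = \left(\frac{-36 - 17}{-1 - 17} + 27\right)^{2} = \left(\frac{1}{-18} \left(-53\right) + 27\right)^{2} = \left(\left(- \frac{1}{18}\right) \left(-53\right) + 27\right)^{2} = \left(\frac{53}{18} + 27\right)^{2} = \left(\frac{539}{18}\right)^{2} = \frac{290521}{324}$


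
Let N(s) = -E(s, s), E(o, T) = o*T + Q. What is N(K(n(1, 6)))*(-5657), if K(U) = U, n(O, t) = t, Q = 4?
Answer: 226280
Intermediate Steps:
E(o, T) = 4 + T*o (E(o, T) = o*T + 4 = T*o + 4 = 4 + T*o)
N(s) = -4 - s² (N(s) = -(4 + s*s) = -(4 + s²) = -4 - s²)
N(K(n(1, 6)))*(-5657) = (-4 - 1*6²)*(-5657) = (-4 - 1*36)*(-5657) = (-4 - 36)*(-5657) = -40*(-5657) = 226280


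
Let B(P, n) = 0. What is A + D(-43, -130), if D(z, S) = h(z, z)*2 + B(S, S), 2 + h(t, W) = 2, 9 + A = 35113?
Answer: 35104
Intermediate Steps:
A = 35104 (A = -9 + 35113 = 35104)
h(t, W) = 0 (h(t, W) = -2 + 2 = 0)
D(z, S) = 0 (D(z, S) = 0*2 + 0 = 0 + 0 = 0)
A + D(-43, -130) = 35104 + 0 = 35104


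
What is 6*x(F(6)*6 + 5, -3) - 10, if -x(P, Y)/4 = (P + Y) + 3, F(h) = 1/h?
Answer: -154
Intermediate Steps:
F(h) = 1/h
x(P, Y) = -12 - 4*P - 4*Y (x(P, Y) = -4*((P + Y) + 3) = -4*(3 + P + Y) = -12 - 4*P - 4*Y)
6*x(F(6)*6 + 5, -3) - 10 = 6*(-12 - 4*(6/6 + 5) - 4*(-3)) - 10 = 6*(-12 - 4*((⅙)*6 + 5) + 12) - 10 = 6*(-12 - 4*(1 + 5) + 12) - 10 = 6*(-12 - 4*6 + 12) - 10 = 6*(-12 - 24 + 12) - 10 = 6*(-24) - 10 = -144 - 10 = -154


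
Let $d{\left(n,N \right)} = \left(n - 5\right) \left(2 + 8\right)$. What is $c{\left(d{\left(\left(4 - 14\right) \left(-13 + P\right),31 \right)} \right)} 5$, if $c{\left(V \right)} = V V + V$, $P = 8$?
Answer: $1014750$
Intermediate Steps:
$d{\left(n,N \right)} = -50 + 10 n$ ($d{\left(n,N \right)} = \left(-5 + n\right) 10 = -50 + 10 n$)
$c{\left(V \right)} = V + V^{2}$ ($c{\left(V \right)} = V^{2} + V = V + V^{2}$)
$c{\left(d{\left(\left(4 - 14\right) \left(-13 + P\right),31 \right)} \right)} 5 = \left(-50 + 10 \left(4 - 14\right) \left(-13 + 8\right)\right) \left(1 - \left(50 - 10 \left(4 - 14\right) \left(-13 + 8\right)\right)\right) 5 = \left(-50 + 10 \left(\left(-10\right) \left(-5\right)\right)\right) \left(1 - \left(50 - 10 \left(\left(-10\right) \left(-5\right)\right)\right)\right) 5 = \left(-50 + 10 \cdot 50\right) \left(1 + \left(-50 + 10 \cdot 50\right)\right) 5 = \left(-50 + 500\right) \left(1 + \left(-50 + 500\right)\right) 5 = 450 \left(1 + 450\right) 5 = 450 \cdot 451 \cdot 5 = 202950 \cdot 5 = 1014750$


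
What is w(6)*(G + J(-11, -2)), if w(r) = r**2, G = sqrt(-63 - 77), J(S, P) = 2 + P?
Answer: 72*I*sqrt(35) ≈ 425.96*I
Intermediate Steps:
G = 2*I*sqrt(35) (G = sqrt(-140) = 2*I*sqrt(35) ≈ 11.832*I)
w(6)*(G + J(-11, -2)) = 6**2*(2*I*sqrt(35) + (2 - 2)) = 36*(2*I*sqrt(35) + 0) = 36*(2*I*sqrt(35)) = 72*I*sqrt(35)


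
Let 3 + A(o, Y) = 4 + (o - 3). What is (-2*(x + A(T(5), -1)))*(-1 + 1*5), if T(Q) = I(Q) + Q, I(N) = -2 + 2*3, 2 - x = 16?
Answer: 56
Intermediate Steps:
x = -14 (x = 2 - 1*16 = 2 - 16 = -14)
I(N) = 4 (I(N) = -2 + 6 = 4)
T(Q) = 4 + Q
A(o, Y) = -2 + o (A(o, Y) = -3 + (4 + (o - 3)) = -3 + (4 + (-3 + o)) = -3 + (1 + o) = -2 + o)
(-2*(x + A(T(5), -1)))*(-1 + 1*5) = (-2*(-14 + (-2 + (4 + 5))))*(-1 + 1*5) = (-2*(-14 + (-2 + 9)))*(-1 + 5) = -2*(-14 + 7)*4 = -2*(-7)*4 = 14*4 = 56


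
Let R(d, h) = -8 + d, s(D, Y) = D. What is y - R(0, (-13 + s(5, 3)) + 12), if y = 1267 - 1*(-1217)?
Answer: 2492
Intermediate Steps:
y = 2484 (y = 1267 + 1217 = 2484)
y - R(0, (-13 + s(5, 3)) + 12) = 2484 - (-8 + 0) = 2484 - 1*(-8) = 2484 + 8 = 2492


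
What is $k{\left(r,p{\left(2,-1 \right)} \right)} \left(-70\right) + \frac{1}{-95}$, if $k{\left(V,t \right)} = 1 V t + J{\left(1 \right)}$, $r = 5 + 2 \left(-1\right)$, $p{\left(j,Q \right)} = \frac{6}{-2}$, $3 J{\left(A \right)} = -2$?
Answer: $\frac{192847}{285} \approx 676.66$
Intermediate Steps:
$J{\left(A \right)} = - \frac{2}{3}$ ($J{\left(A \right)} = \frac{1}{3} \left(-2\right) = - \frac{2}{3}$)
$p{\left(j,Q \right)} = -3$ ($p{\left(j,Q \right)} = 6 \left(- \frac{1}{2}\right) = -3$)
$r = 3$ ($r = 5 - 2 = 3$)
$k{\left(V,t \right)} = - \frac{2}{3} + V t$ ($k{\left(V,t \right)} = 1 V t - \frac{2}{3} = V t - \frac{2}{3} = - \frac{2}{3} + V t$)
$k{\left(r,p{\left(2,-1 \right)} \right)} \left(-70\right) + \frac{1}{-95} = \left(- \frac{2}{3} + 3 \left(-3\right)\right) \left(-70\right) + \frac{1}{-95} = \left(- \frac{2}{3} - 9\right) \left(-70\right) - \frac{1}{95} = \left(- \frac{29}{3}\right) \left(-70\right) - \frac{1}{95} = \frac{2030}{3} - \frac{1}{95} = \frac{192847}{285}$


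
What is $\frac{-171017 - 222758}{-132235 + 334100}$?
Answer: $- \frac{78755}{40373} \approx -1.9507$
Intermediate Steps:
$\frac{-171017 - 222758}{-132235 + 334100} = - \frac{393775}{201865} = \left(-393775\right) \frac{1}{201865} = - \frac{78755}{40373}$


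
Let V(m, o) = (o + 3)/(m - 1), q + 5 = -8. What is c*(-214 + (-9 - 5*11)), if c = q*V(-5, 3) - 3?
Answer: -2780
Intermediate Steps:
q = -13 (q = -5 - 8 = -13)
V(m, o) = (3 + o)/(-1 + m)
c = 10 (c = -13*(3 + 3)/(-1 - 5) - 3 = -13*6/(-6) - 3 = -(-13)*6/6 - 3 = -13*(-1) - 3 = 13 - 3 = 10)
c*(-214 + (-9 - 5*11)) = 10*(-214 + (-9 - 5*11)) = 10*(-214 + (-9 - 55)) = 10*(-214 - 64) = 10*(-278) = -2780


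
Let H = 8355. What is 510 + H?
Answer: 8865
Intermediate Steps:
510 + H = 510 + 8355 = 8865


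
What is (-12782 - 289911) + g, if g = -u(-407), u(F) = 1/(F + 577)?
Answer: -51457811/170 ≈ -3.0269e+5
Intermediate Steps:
u(F) = 1/(577 + F)
g = -1/170 (g = -1/(577 - 407) = -1/170 ≈ -0.0058824)
(-12782 - 289911) + g = (-12782 - 289911) - 1/170 = -302693 - 1/170 = -51457811/170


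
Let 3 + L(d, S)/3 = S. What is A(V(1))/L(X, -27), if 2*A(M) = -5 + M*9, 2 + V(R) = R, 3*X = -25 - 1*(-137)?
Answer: 7/90 ≈ 0.077778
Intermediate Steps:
X = 112/3 (X = (-25 - 1*(-137))/3 = (-25 + 137)/3 = (1/3)*112 = 112/3 ≈ 37.333)
L(d, S) = -9 + 3*S
V(R) = -2 + R
A(M) = -5/2 + 9*M/2 (A(M) = (-5 + M*9)/2 = (-5 + 9*M)/2 = -5/2 + 9*M/2)
A(V(1))/L(X, -27) = (-5/2 + 9*(-2 + 1)/2)/(-9 + 3*(-27)) = (-5/2 + (9/2)*(-1))/(-9 - 81) = (-5/2 - 9/2)/(-90) = -7*(-1/90) = 7/90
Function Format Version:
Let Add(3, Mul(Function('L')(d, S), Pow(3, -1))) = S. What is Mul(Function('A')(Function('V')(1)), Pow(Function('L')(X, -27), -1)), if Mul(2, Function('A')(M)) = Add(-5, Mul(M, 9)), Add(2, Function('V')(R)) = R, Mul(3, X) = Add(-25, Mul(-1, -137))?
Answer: Rational(7, 90) ≈ 0.077778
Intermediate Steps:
X = Rational(112, 3) (X = Mul(Rational(1, 3), Add(-25, Mul(-1, -137))) = Mul(Rational(1, 3), Add(-25, 137)) = Mul(Rational(1, 3), 112) = Rational(112, 3) ≈ 37.333)
Function('L')(d, S) = Add(-9, Mul(3, S))
Function('V')(R) = Add(-2, R)
Function('A')(M) = Add(Rational(-5, 2), Mul(Rational(9, 2), M)) (Function('A')(M) = Mul(Rational(1, 2), Add(-5, Mul(M, 9))) = Mul(Rational(1, 2), Add(-5, Mul(9, M))) = Add(Rational(-5, 2), Mul(Rational(9, 2), M)))
Mul(Function('A')(Function('V')(1)), Pow(Function('L')(X, -27), -1)) = Mul(Add(Rational(-5, 2), Mul(Rational(9, 2), Add(-2, 1))), Pow(Add(-9, Mul(3, -27)), -1)) = Mul(Add(Rational(-5, 2), Mul(Rational(9, 2), -1)), Pow(Add(-9, -81), -1)) = Mul(Add(Rational(-5, 2), Rational(-9, 2)), Pow(-90, -1)) = Mul(-7, Rational(-1, 90)) = Rational(7, 90)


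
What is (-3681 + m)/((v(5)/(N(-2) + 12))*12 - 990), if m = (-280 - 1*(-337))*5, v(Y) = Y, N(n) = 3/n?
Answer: 11886/3445 ≈ 3.4502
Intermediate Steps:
m = 285 (m = (-280 + 337)*5 = 57*5 = 285)
(-3681 + m)/((v(5)/(N(-2) + 12))*12 - 990) = (-3681 + 285)/((5/(3/(-2) + 12))*12 - 990) = -3396/((5/(3*(-½) + 12))*12 - 990) = -3396/((5/(-3/2 + 12))*12 - 990) = -3396/((5/(21/2))*12 - 990) = -3396/(((2/21)*5)*12 - 990) = -3396/((10/21)*12 - 990) = -3396/(40/7 - 990) = -3396/(-6890/7) = -3396*(-7/6890) = 11886/3445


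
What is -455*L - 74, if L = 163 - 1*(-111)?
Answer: -124744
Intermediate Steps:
L = 274 (L = 163 + 111 = 274)
-455*L - 74 = -455*274 - 74 = -124670 - 74 = -124744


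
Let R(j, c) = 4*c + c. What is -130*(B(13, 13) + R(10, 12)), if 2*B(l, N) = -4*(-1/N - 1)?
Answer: -8080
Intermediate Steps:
R(j, c) = 5*c
B(l, N) = 2 + 2/N (B(l, N) = (-4*(-1/N - 1))/2 = (-4*(-1 - 1/N))/2 = (4 + 4/N)/2 = 2 + 2/N)
-130*(B(13, 13) + R(10, 12)) = -130*((2 + 2/13) + 5*12) = -130*((2 + 2*(1/13)) + 60) = -130*((2 + 2/13) + 60) = -130*(28/13 + 60) = -130*808/13 = -8080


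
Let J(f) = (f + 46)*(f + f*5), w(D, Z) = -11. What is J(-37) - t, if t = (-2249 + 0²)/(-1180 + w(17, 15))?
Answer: -2381867/1191 ≈ -1999.9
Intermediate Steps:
J(f) = 6*f*(46 + f) (J(f) = (46 + f)*(f + 5*f) = (46 + f)*(6*f) = 6*f*(46 + f))
t = 2249/1191 (t = (-2249 + 0²)/(-1180 - 11) = (-2249 + 0)/(-1191) = -2249*(-1/1191) = 2249/1191 ≈ 1.8883)
J(-37) - t = 6*(-37)*(46 - 37) - 1*2249/1191 = 6*(-37)*9 - 2249/1191 = -1998 - 2249/1191 = -2381867/1191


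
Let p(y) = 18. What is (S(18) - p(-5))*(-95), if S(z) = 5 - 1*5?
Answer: 1710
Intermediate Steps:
S(z) = 0 (S(z) = 5 - 5 = 0)
(S(18) - p(-5))*(-95) = (0 - 1*18)*(-95) = (0 - 18)*(-95) = -18*(-95) = 1710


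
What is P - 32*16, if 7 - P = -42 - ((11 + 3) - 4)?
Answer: -453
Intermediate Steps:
P = 59 (P = 7 - (-42 - ((11 + 3) - 4)) = 7 - (-42 - (14 - 4)) = 7 - (-42 - 1*10) = 7 - (-42 - 10) = 7 - 1*(-52) = 7 + 52 = 59)
P - 32*16 = 59 - 32*16 = 59 - 512 = -453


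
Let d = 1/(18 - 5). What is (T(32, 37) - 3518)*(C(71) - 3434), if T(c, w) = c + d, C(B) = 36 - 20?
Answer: 154893506/13 ≈ 1.1915e+7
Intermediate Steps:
d = 1/13 ≈ 0.076923
C(B) = 16
T(c, w) = 1/13 + c (T(c, w) = c + 1/13 = 1/13 + c)
(T(32, 37) - 3518)*(C(71) - 3434) = ((1/13 + 32) - 3518)*(16 - 3434) = (417/13 - 3518)*(-3418) = -45317/13*(-3418) = 154893506/13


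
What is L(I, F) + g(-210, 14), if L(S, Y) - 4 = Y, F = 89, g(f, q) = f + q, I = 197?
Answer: -103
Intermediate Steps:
L(S, Y) = 4 + Y
L(I, F) + g(-210, 14) = (4 + 89) + (-210 + 14) = 93 - 196 = -103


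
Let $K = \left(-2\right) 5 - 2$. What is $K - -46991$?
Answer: $46979$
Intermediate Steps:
$K = -12$ ($K = -10 - 2 = -12$)
$K - -46991 = -12 - -46991 = -12 + 46991 = 46979$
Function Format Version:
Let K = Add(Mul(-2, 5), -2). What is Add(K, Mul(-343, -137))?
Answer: 46979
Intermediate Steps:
K = -12 (K = Add(-10, -2) = -12)
Add(K, Mul(-343, -137)) = Add(-12, Mul(-343, -137)) = Add(-12, 46991) = 46979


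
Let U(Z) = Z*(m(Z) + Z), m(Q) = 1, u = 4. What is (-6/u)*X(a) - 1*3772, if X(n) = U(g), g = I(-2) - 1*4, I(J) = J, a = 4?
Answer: -3817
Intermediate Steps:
g = -6 (g = -2 - 1*4 = -2 - 4 = -6)
U(Z) = Z*(1 + Z)
X(n) = 30 (X(n) = -6*(1 - 6) = -6*(-5) = 30)
(-6/u)*X(a) - 1*3772 = -6/4*30 - 1*3772 = -6*¼*30 - 3772 = -3/2*30 - 3772 = -45 - 3772 = -3817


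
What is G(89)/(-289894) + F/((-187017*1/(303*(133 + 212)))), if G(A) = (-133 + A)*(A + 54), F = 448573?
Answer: -205963425710791/821441003 ≈ -2.5073e+5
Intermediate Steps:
G(A) = (-133 + A)*(54 + A)
G(89)/(-289894) + F/((-187017*1/(303*(133 + 212)))) = (-7182 + 89**2 - 79*89)/(-289894) + 448573/((-187017*1/(303*(133 + 212)))) = (-7182 + 7921 - 7031)*(-1/289894) + 448573/((-187017/(303*345))) = -6292*(-1/289894) + 448573/((-187017/104535)) = 286/13177 + 448573/((-187017*1/104535)) = 286/13177 + 448573/(-62339/34845) = 286/13177 + 448573*(-34845/62339) = 286/13177 - 15630526185/62339 = -205963425710791/821441003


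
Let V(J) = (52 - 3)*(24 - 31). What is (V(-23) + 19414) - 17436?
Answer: 1635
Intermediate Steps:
V(J) = -343 (V(J) = 49*(-7) = -343)
(V(-23) + 19414) - 17436 = (-343 + 19414) - 17436 = 19071 - 17436 = 1635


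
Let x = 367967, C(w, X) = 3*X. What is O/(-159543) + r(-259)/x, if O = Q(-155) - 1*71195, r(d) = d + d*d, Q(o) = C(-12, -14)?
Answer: 36873847525/58706559081 ≈ 0.62810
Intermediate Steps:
Q(o) = -42 (Q(o) = 3*(-14) = -42)
r(d) = d + d**2
O = -71237 (O = -42 - 1*71195 = -42 - 71195 = -71237)
O/(-159543) + r(-259)/x = -71237/(-159543) - 259*(1 - 259)/367967 = -71237*(-1/159543) - 259*(-258)*(1/367967) = 71237/159543 + 66822*(1/367967) = 71237/159543 + 66822/367967 = 36873847525/58706559081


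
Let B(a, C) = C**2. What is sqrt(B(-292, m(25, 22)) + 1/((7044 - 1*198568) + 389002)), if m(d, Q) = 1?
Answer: sqrt(481453802)/21942 ≈ 1.0000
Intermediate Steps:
sqrt(B(-292, m(25, 22)) + 1/((7044 - 1*198568) + 389002)) = sqrt(1**2 + 1/((7044 - 1*198568) + 389002)) = sqrt(1 + 1/((7044 - 198568) + 389002)) = sqrt(1 + 1/(-191524 + 389002)) = sqrt(1 + 1/197478) = sqrt(197479/197478) = sqrt(481453802)/21942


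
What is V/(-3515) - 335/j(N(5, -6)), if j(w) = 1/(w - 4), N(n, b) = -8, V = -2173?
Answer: 14132473/3515 ≈ 4020.6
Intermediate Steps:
j(w) = 1/(-4 + w)
V/(-3515) - 335/j(N(5, -6)) = -2173/(-3515) - 335/(1/(-4 - 8)) = -2173*(-1/3515) - 335/(1/(-12)) = 2173/3515 - 335/(-1/12) = 2173/3515 - 335*(-12) = 2173/3515 + 4020 = 14132473/3515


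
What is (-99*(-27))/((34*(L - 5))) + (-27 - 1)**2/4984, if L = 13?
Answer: 241705/24208 ≈ 9.9845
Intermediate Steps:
(-99*(-27))/((34*(L - 5))) + (-27 - 1)**2/4984 = (-99*(-27))/((34*(13 - 5))) + (-27 - 1)**2/4984 = 2673/((34*8)) + (-28)**2*(1/4984) = 2673/272 + 784*(1/4984) = 2673*(1/272) + 14/89 = 2673/272 + 14/89 = 241705/24208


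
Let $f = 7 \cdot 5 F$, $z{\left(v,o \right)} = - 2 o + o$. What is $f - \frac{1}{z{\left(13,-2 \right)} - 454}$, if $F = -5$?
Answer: $- \frac{79099}{452} \approx -175.0$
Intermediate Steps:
$z{\left(v,o \right)} = - o$
$f = -175$ ($f = 7 \cdot 5 \left(-5\right) = 35 \left(-5\right) = -175$)
$f - \frac{1}{z{\left(13,-2 \right)} - 454} = -175 - \frac{1}{\left(-1\right) \left(-2\right) - 454} = -175 - \frac{1}{2 - 454} = -175 - \frac{1}{-452} = -175 - - \frac{1}{452} = -175 + \frac{1}{452} = - \frac{79099}{452}$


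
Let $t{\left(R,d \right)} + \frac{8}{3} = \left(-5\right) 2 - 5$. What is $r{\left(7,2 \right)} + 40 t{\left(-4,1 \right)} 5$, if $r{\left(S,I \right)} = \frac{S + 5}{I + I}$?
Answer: $- \frac{10591}{3} \approx -3530.3$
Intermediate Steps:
$t{\left(R,d \right)} = - \frac{53}{3}$ ($t{\left(R,d \right)} = - \frac{8}{3} - 15 = - \frac{53}{3}$)
$r{\left(S,I \right)} = \frac{5 + S}{2 I}$
$r{\left(7,2 \right)} + 40 t{\left(-4,1 \right)} 5 = \frac{5 + 7}{2 \cdot 2} + 40 \left(\left(- \frac{53}{3}\right) 5\right) = \frac{1}{2} \cdot \frac{1}{2} \cdot 12 + 40 \left(- \frac{265}{3}\right) = 3 - \frac{10600}{3} = - \frac{10591}{3}$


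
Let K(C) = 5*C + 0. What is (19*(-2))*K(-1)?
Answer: 190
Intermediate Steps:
K(C) = 5*C
(19*(-2))*K(-1) = (19*(-2))*(5*(-1)) = -38*(-5) = 190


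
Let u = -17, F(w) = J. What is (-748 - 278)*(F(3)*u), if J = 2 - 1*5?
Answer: -52326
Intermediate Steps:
J = -3 (J = 2 - 5 = -3)
F(w) = -3
(-748 - 278)*(F(3)*u) = (-748 - 278)*(-3*(-17)) = -1026*51 = -52326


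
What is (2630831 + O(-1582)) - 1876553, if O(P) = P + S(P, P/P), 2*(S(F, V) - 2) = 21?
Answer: 1505417/2 ≈ 7.5271e+5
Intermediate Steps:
S(F, V) = 25/2 (S(F, V) = 2 + (1/2)*21 = 2 + 21/2 = 25/2)
O(P) = 25/2 + P (O(P) = P + 25/2 = 25/2 + P)
(2630831 + O(-1582)) - 1876553 = (2630831 + (25/2 - 1582)) - 1876553 = (2630831 - 3139/2) - 1876553 = 5258523/2 - 1876553 = 1505417/2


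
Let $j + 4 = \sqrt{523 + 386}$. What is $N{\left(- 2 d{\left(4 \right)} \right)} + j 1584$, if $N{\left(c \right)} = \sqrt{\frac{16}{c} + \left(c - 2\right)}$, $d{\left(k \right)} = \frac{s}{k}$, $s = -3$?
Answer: $-6336 + 4752 \sqrt{101} + \frac{\sqrt{366}}{6} \approx 41424.0$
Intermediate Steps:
$d{\left(k \right)} = - \frac{3}{k}$
$j = -4 + 3 \sqrt{101}$ ($j = -4 + \sqrt{523 + 386} = -4 + \sqrt{909} = -4 + 3 \sqrt{101} \approx 26.15$)
$N{\left(c \right)} = \sqrt{-2 + c + \frac{16}{c}}$ ($N{\left(c \right)} = \sqrt{\frac{16}{c} + \left(c - 2\right)} = \sqrt{\frac{16}{c} + \left(-2 + c\right)} = \sqrt{-2 + c + \frac{16}{c}}$)
$N{\left(- 2 d{\left(4 \right)} \right)} + j 1584 = \sqrt{-2 - 2 \left(- \frac{3}{4}\right) + \frac{16}{\left(-2\right) \left(- \frac{3}{4}\right)}} + \left(-4 + 3 \sqrt{101}\right) 1584 = \sqrt{-2 - 2 \left(\left(-3\right) \frac{1}{4}\right) + \frac{16}{\left(-2\right) \left(\left(-3\right) \frac{1}{4}\right)}} - \left(6336 - 4752 \sqrt{101}\right) = \sqrt{-2 - - \frac{3}{2} + \frac{16}{\left(-2\right) \left(- \frac{3}{4}\right)}} - \left(6336 - 4752 \sqrt{101}\right) = \sqrt{-2 + \frac{3}{2} + \frac{16}{\frac{3}{2}}} - \left(6336 - 4752 \sqrt{101}\right) = \sqrt{-2 + \frac{3}{2} + 16 \cdot \frac{2}{3}} - \left(6336 - 4752 \sqrt{101}\right) = \sqrt{-2 + \frac{3}{2} + \frac{32}{3}} - \left(6336 - 4752 \sqrt{101}\right) = \sqrt{\frac{61}{6}} - \left(6336 - 4752 \sqrt{101}\right) = \frac{\sqrt{366}}{6} - \left(6336 - 4752 \sqrt{101}\right) = -6336 + 4752 \sqrt{101} + \frac{\sqrt{366}}{6}$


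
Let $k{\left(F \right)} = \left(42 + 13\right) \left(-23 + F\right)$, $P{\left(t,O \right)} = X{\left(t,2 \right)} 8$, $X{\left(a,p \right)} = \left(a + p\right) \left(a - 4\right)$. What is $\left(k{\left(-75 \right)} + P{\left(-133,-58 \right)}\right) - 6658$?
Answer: $131528$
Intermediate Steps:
$X{\left(a,p \right)} = \left(-4 + a\right) \left(a + p\right)$ ($X{\left(a,p \right)} = \left(a + p\right) \left(-4 + a\right) = \left(-4 + a\right) \left(a + p\right)$)
$P{\left(t,O \right)} = -64 - 16 t + 8 t^{2}$ ($P{\left(t,O \right)} = \left(t^{2} - 4 t - 8 + t 2\right) 8 = \left(t^{2} - 4 t - 8 + 2 t\right) 8 = \left(-8 + t^{2} - 2 t\right) 8 = -64 - 16 t + 8 t^{2}$)
$k{\left(F \right)} = -1265 + 55 F$ ($k{\left(F \right)} = 55 \left(-23 + F\right) = -1265 + 55 F$)
$\left(k{\left(-75 \right)} + P{\left(-133,-58 \right)}\right) - 6658 = \left(\left(-1265 + 55 \left(-75\right)\right) - \left(-2064 - 141512\right)\right) - 6658 = \left(\left(-1265 - 4125\right) + \left(-64 + 2128 + 8 \cdot 17689\right)\right) - 6658 = \left(-5390 + \left(-64 + 2128 + 141512\right)\right) - 6658 = \left(-5390 + 143576\right) - 6658 = 138186 - 6658 = 131528$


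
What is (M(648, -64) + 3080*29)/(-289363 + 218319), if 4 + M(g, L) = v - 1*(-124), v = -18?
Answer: -44711/35522 ≈ -1.2587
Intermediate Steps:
M(g, L) = 102 (M(g, L) = -4 + (-18 - 1*(-124)) = -4 + (-18 + 124) = -4 + 106 = 102)
(M(648, -64) + 3080*29)/(-289363 + 218319) = (102 + 3080*29)/(-289363 + 218319) = (102 + 89320)/(-71044) = 89422*(-1/71044) = -44711/35522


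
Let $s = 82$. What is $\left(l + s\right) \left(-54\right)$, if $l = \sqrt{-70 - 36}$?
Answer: $-4428 - 54 i \sqrt{106} \approx -4428.0 - 555.96 i$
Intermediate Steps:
$l = i \sqrt{106}$ ($l = \sqrt{-106} = i \sqrt{106} \approx 10.296 i$)
$\left(l + s\right) \left(-54\right) = \left(i \sqrt{106} + 82\right) \left(-54\right) = \left(82 + i \sqrt{106}\right) \left(-54\right) = -4428 - 54 i \sqrt{106}$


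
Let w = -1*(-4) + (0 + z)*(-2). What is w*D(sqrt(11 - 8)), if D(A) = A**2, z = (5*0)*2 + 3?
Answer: -6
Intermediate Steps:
z = 3 (z = 0*2 + 3 = 0 + 3 = 3)
w = -2 (w = -1*(-4) + (0 + 3)*(-2) = 4 + 3*(-2) = 4 - 6 = -2)
w*D(sqrt(11 - 8)) = -2*(sqrt(11 - 8))**2 = -2*(sqrt(3))**2 = -2*3 = -6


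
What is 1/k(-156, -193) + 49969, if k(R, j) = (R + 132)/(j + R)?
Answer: 1199605/24 ≈ 49984.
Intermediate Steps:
k(R, j) = (132 + R)/(R + j)
1/k(-156, -193) + 49969 = 1/((132 - 156)/(-156 - 193)) + 49969 = 1/(-24/(-349)) + 49969 = 1/(-1/349*(-24)) + 49969 = 1/(24/349) + 49969 = 349/24 + 49969 = 1199605/24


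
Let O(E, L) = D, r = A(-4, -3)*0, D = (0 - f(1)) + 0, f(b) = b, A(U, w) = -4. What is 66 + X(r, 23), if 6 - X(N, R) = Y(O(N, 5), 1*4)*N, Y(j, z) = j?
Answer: 72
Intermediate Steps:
D = -1 (D = (0 - 1*1) + 0 = (0 - 1) + 0 = -1 + 0 = -1)
r = 0 (r = -4*0 = 0)
O(E, L) = -1
X(N, R) = 6 + N (X(N, R) = 6 - (-1)*N = 6 + N)
66 + X(r, 23) = 66 + (6 + 0) = 66 + 6 = 72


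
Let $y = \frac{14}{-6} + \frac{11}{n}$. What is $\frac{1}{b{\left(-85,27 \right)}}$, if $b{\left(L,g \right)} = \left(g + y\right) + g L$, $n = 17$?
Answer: $- \frac{51}{115754} \approx -0.00044059$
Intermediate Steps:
$y = - \frac{86}{51}$ ($y = \frac{14}{-6} + \frac{11}{17} = 14 \left(- \frac{1}{6}\right) + 11 \cdot \frac{1}{17} = - \frac{7}{3} + \frac{11}{17} = - \frac{86}{51} \approx -1.6863$)
$b{\left(L,g \right)} = - \frac{86}{51} + g + L g$ ($b{\left(L,g \right)} = \left(g - \frac{86}{51}\right) + g L = \left(- \frac{86}{51} + g\right) + L g = - \frac{86}{51} + g + L g$)
$\frac{1}{b{\left(-85,27 \right)}} = \frac{1}{- \frac{86}{51} + 27 - 2295} = \frac{1}{- \frac{115754}{51}} = - \frac{51}{115754}$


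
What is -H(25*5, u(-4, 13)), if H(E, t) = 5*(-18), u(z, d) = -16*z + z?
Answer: 90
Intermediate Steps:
u(z, d) = -15*z
H(E, t) = -90
-H(25*5, u(-4, 13)) = -1*(-90) = 90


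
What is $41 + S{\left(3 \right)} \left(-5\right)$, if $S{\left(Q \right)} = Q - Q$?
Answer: $41$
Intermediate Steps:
$S{\left(Q \right)} = 0$
$41 + S{\left(3 \right)} \left(-5\right) = 41 + 0 \left(-5\right) = 41 + 0 = 41$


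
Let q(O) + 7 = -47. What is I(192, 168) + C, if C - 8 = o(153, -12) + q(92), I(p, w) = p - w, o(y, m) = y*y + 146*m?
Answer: 21635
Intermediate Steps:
o(y, m) = y**2 + 146*m
q(O) = -54 (q(O) = -7 - 47 = -54)
C = 21611 (C = 8 + ((153**2 + 146*(-12)) - 54) = 8 + ((23409 - 1752) - 54) = 8 + (21657 - 54) = 8 + 21603 = 21611)
I(192, 168) + C = (192 - 1*168) + 21611 = (192 - 168) + 21611 = 24 + 21611 = 21635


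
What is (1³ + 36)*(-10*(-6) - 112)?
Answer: -1924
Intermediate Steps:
(1³ + 36)*(-10*(-6) - 112) = (1 + 36)*(60 - 112) = 37*(-52) = -1924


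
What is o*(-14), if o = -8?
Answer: 112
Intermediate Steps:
o*(-14) = -8*(-14) = 112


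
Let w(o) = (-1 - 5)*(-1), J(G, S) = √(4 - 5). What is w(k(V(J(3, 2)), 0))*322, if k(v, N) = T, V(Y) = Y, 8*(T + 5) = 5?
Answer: 1932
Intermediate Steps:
J(G, S) = I (J(G, S) = √(-1) = I)
T = -35/8 (T = -5 + (⅛)*5 = -5 + 5/8 = -35/8 ≈ -4.3750)
k(v, N) = -35/8
w(o) = 6 (w(o) = -6*(-1) = 6)
w(k(V(J(3, 2)), 0))*322 = 6*322 = 1932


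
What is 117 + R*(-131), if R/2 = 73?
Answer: -19009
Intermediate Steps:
R = 146 (R = 2*73 = 146)
117 + R*(-131) = 117 + 146*(-131) = 117 - 19126 = -19009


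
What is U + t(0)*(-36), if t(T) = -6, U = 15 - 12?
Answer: 219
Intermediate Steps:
U = 3
U + t(0)*(-36) = 3 - 6*(-36) = 3 + 216 = 219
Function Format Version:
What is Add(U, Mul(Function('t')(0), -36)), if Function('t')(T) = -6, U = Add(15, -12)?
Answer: 219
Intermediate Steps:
U = 3
Add(U, Mul(Function('t')(0), -36)) = Add(3, Mul(-6, -36)) = Add(3, 216) = 219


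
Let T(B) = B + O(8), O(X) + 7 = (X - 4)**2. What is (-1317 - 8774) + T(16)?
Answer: -10066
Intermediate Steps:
O(X) = -7 + (-4 + X)**2 (O(X) = -7 + (X - 4)**2 = -7 + (-4 + X)**2)
T(B) = 9 + B (T(B) = B + (-7 + (-4 + 8)**2) = B + (-7 + 4**2) = B + (-7 + 16) = B + 9 = 9 + B)
(-1317 - 8774) + T(16) = (-1317 - 8774) + (9 + 16) = -10091 + 25 = -10066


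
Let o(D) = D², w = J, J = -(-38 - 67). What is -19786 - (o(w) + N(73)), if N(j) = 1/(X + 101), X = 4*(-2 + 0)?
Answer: -2865424/93 ≈ -30811.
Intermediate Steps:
J = 105 (J = -1*(-105) = 105)
X = -8 (X = 4*(-2) = -8)
w = 105
N(j) = 1/93 (N(j) = 1/(-8 + 101) = 1/93)
-19786 - (o(w) + N(73)) = -19786 - (105² + 1/93) = -19786 - (11025 + 1/93) = -19786 - 1*1025326/93 = -19786 - 1025326/93 = -2865424/93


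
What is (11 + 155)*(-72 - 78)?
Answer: -24900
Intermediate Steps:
(11 + 155)*(-72 - 78) = 166*(-150) = -24900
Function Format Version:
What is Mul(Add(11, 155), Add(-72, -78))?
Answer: -24900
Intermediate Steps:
Mul(Add(11, 155), Add(-72, -78)) = Mul(166, -150) = -24900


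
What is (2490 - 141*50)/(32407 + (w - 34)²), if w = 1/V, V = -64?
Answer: -18677760/137478401 ≈ -0.13586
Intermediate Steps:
w = -1/64 (w = 1/(-64) = -1/64 ≈ -0.015625)
(2490 - 141*50)/(32407 + (w - 34)²) = (2490 - 141*50)/(32407 + (-1/64 - 34)²) = (2490 - 7050)/(32407 + (-2177/64)²) = -4560/(32407 + 4739329/4096) = -4560/137478401/4096 = -4560*4096/137478401 = -18677760/137478401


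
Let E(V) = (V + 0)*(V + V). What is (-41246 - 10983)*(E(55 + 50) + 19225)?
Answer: -2155751975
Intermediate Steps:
E(V) = 2*V² (E(V) = V*(2*V) = 2*V²)
(-41246 - 10983)*(E(55 + 50) + 19225) = (-41246 - 10983)*(2*(55 + 50)² + 19225) = -52229*(2*105² + 19225) = -52229*(2*11025 + 19225) = -52229*(22050 + 19225) = -52229*41275 = -2155751975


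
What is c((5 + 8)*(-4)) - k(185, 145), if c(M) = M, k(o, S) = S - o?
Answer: -12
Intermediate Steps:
c((5 + 8)*(-4)) - k(185, 145) = (5 + 8)*(-4) - (145 - 1*185) = 13*(-4) - (145 - 185) = -52 - 1*(-40) = -52 + 40 = -12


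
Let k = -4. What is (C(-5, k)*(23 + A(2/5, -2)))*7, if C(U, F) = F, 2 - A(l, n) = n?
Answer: -756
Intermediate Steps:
A(l, n) = 2 - n
(C(-5, k)*(23 + A(2/5, -2)))*7 = -4*(23 + (2 - 1*(-2)))*7 = -4*(23 + (2 + 2))*7 = -4*(23 + 4)*7 = -4*27*7 = -108*7 = -756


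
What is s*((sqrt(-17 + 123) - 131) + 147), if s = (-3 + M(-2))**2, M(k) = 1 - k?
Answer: 0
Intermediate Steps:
s = 0 (s = (-3 + (1 - 1*(-2)))**2 = (-3 + (1 + 2))**2 = (-3 + 3)**2 = 0**2 = 0)
s*((sqrt(-17 + 123) - 131) + 147) = 0*((sqrt(-17 + 123) - 131) + 147) = 0*((sqrt(106) - 131) + 147) = 0*((-131 + sqrt(106)) + 147) = 0*(16 + sqrt(106)) = 0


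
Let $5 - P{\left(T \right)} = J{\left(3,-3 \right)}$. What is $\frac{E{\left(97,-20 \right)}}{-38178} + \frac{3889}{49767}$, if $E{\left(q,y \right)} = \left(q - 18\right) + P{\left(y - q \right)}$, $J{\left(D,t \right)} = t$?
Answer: $\frac{16016057}{211111614} \approx 0.075865$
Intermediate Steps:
$P{\left(T \right)} = 8$ ($P{\left(T \right)} = 5 - -3 = 5 + 3 = 8$)
$E{\left(q,y \right)} = -10 + q$ ($E{\left(q,y \right)} = \left(q - 18\right) + 8 = \left(-18 + q\right) + 8 = -10 + q$)
$\frac{E{\left(97,-20 \right)}}{-38178} + \frac{3889}{49767} = \frac{-10 + 97}{-38178} + \frac{3889}{49767} = 87 \left(- \frac{1}{38178}\right) + 3889 \cdot \frac{1}{49767} = - \frac{29}{12726} + \frac{3889}{49767} = \frac{16016057}{211111614}$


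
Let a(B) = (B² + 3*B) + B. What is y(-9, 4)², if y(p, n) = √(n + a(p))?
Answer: 49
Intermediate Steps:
a(B) = B² + 4*B
y(p, n) = √(n + p*(4 + p))
y(-9, 4)² = (√(4 - 9*(4 - 9)))² = (√(4 - 9*(-5)))² = (√(4 + 45))² = (√49)² = 7² = 49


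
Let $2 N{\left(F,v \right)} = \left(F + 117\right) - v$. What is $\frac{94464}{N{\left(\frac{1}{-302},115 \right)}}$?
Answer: $\frac{6339584}{67} \approx 94621.0$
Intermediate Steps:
$N{\left(F,v \right)} = \frac{117}{2} + \frac{F}{2} - \frac{v}{2}$ ($N{\left(F,v \right)} = \frac{\left(F + 117\right) - v}{2} = \frac{\left(117 + F\right) - v}{2} = \frac{117 + F - v}{2} = \frac{117}{2} + \frac{F}{2} - \frac{v}{2}$)
$\frac{94464}{N{\left(\frac{1}{-302},115 \right)}} = \frac{94464}{\frac{117}{2} + \frac{1}{2 \left(-302\right)} - \frac{115}{2}} = \frac{94464}{\frac{117}{2} + \frac{1}{2} \left(- \frac{1}{302}\right) - \frac{115}{2}} = \frac{94464}{\frac{117}{2} - \frac{1}{604} - \frac{115}{2}} = \frac{94464}{\frac{603}{604}} = 94464 \cdot \frac{604}{603} = \frac{6339584}{67}$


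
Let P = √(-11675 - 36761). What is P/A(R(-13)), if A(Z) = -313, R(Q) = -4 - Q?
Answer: -2*I*√12109/313 ≈ -0.70314*I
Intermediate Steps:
P = 2*I*√12109 (P = √(-48436) = 2*I*√12109 ≈ 220.08*I)
P/A(R(-13)) = (2*I*√12109)/(-313) = (2*I*√12109)*(-1/313) = -2*I*√12109/313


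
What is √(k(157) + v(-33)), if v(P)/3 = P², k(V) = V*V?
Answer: 2*√6979 ≈ 167.08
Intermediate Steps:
k(V) = V²
v(P) = 3*P²
√(k(157) + v(-33)) = √(157² + 3*(-33)²) = √(24649 + 3*1089) = √(24649 + 3267) = √27916 = 2*√6979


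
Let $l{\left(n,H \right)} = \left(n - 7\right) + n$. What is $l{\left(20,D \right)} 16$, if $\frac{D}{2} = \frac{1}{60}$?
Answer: $528$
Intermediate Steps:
$D = \frac{1}{30}$ ($D = \frac{2}{60} = 2 \cdot \frac{1}{60} = \frac{1}{30} \approx 0.033333$)
$l{\left(n,H \right)} = -7 + 2 n$ ($l{\left(n,H \right)} = \left(-7 + n\right) + n = -7 + 2 n$)
$l{\left(20,D \right)} 16 = \left(-7 + 2 \cdot 20\right) 16 = \left(-7 + 40\right) 16 = 33 \cdot 16 = 528$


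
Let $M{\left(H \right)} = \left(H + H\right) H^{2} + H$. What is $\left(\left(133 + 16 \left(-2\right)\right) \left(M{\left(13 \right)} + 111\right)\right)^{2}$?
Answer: $208226117124$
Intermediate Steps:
$M{\left(H \right)} = H + 2 H^{3}$ ($M{\left(H \right)} = 2 H H^{2} + H = 2 H^{3} + H = H + 2 H^{3}$)
$\left(\left(133 + 16 \left(-2\right)\right) \left(M{\left(13 \right)} + 111\right)\right)^{2} = \left(\left(133 + 16 \left(-2\right)\right) \left(\left(13 + 2 \cdot 13^{3}\right) + 111\right)\right)^{2} = \left(\left(133 - 32\right) \left(\left(13 + 2 \cdot 2197\right) + 111\right)\right)^{2} = \left(101 \left(\left(13 + 4394\right) + 111\right)\right)^{2} = \left(101 \left(4407 + 111\right)\right)^{2} = \left(101 \cdot 4518\right)^{2} = 456318^{2} = 208226117124$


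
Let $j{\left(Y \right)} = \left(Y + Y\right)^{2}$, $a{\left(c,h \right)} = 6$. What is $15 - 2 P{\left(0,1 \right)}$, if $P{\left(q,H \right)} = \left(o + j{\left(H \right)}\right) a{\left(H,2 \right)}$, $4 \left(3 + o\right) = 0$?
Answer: $3$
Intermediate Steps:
$j{\left(Y \right)} = 4 Y^{2}$ ($j{\left(Y \right)} = \left(2 Y\right)^{2} = 4 Y^{2}$)
$o = -3$ ($o = -3 + \frac{1}{4} \cdot 0 = -3 + 0 = -3$)
$P{\left(q,H \right)} = -18 + 24 H^{2}$ ($P{\left(q,H \right)} = \left(-3 + 4 H^{2}\right) 6 = -18 + 24 H^{2}$)
$15 - 2 P{\left(0,1 \right)} = 15 - 2 \left(-18 + 24 \cdot 1^{2}\right) = 15 - 2 \left(-18 + 24 \cdot 1\right) = 15 - 2 \left(-18 + 24\right) = 15 - 12 = 3$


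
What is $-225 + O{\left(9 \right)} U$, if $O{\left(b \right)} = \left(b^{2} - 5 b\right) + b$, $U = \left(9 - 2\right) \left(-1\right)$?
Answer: $-540$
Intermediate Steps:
$U = -7$ ($U = 7 \left(-1\right) = -7$)
$O{\left(b \right)} = b^{2} - 4 b$
$-225 + O{\left(9 \right)} U = -225 + 9 \left(-4 + 9\right) \left(-7\right) = -225 + 9 \cdot 5 \left(-7\right) = -225 + 45 \left(-7\right) = -225 - 315 = -540$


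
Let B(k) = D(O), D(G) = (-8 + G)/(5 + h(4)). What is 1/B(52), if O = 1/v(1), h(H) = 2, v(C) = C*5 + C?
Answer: -42/47 ≈ -0.89362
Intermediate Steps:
v(C) = 6*C (v(C) = 5*C + C = 6*C)
O = 1/6 (O = 1/(6*1) = 1/6 ≈ 0.16667)
D(G) = -8/7 + G/7 (D(G) = (-8 + G)/(5 + 2) = (-8 + G)/7 = (-8 + G)*(1/7) = -8/7 + G/7)
B(k) = -47/42 (B(k) = -8/7 + (1/7)*(1/6) = -8/7 + 1/42 = -47/42)
1/B(52) = 1/(-47/42) = -42/47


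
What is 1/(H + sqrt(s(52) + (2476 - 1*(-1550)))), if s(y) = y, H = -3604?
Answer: -1802/6492369 - sqrt(4078)/12984738 ≈ -0.00028247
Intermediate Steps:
1/(H + sqrt(s(52) + (2476 - 1*(-1550)))) = 1/(-3604 + sqrt(52 + (2476 - 1*(-1550)))) = 1/(-3604 + sqrt(52 + (2476 + 1550))) = 1/(-3604 + sqrt(52 + 4026)) = 1/(-3604 + sqrt(4078))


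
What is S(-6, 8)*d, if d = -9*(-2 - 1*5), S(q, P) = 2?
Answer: 126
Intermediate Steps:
d = 63 (d = -9*(-2 - 5) = -9*(-7) = 63)
S(-6, 8)*d = 2*63 = 126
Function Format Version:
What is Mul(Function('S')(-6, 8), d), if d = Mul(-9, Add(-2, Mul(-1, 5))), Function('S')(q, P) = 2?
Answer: 126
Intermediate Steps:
d = 63 (d = Mul(-9, Add(-2, -5)) = Mul(-9, -7) = 63)
Mul(Function('S')(-6, 8), d) = Mul(2, 63) = 126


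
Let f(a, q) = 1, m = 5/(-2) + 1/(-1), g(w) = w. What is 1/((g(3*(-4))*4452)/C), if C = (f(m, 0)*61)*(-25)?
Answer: 1525/53424 ≈ 0.028545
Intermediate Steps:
m = -7/2 (m = 5*(-½) + 1*(-1) = -5/2 - 1 = -7/2 ≈ -3.5000)
C = -1525 (C = (1*61)*(-25) = 61*(-25) = -1525)
1/((g(3*(-4))*4452)/C) = 1/(((3*(-4))*4452)/(-1525)) = 1/(-12*4452*(-1/1525)) = 1/(-53424*(-1/1525)) = 1/(53424/1525) = 1525/53424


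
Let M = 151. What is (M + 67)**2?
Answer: 47524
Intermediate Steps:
(M + 67)**2 = (151 + 67)**2 = 218**2 = 47524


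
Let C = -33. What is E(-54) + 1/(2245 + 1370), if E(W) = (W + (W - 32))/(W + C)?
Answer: 56243/34945 ≈ 1.6095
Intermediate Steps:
E(W) = (-32 + 2*W)/(-33 + W) (E(W) = (W + (W - 32))/(W - 33) = (W + (-32 + W))/(-33 + W) = (-32 + 2*W)/(-33 + W))
E(-54) + 1/(2245 + 1370) = 2*(-16 - 54)/(-33 - 54) + 1/(2245 + 1370) = 2*(-70)/(-87) + 1/3615 = 2*(-1/87)*(-70) + 1/3615 = 140/87 + 1/3615 = 56243/34945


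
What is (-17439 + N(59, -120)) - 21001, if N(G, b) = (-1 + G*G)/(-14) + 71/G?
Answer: -15977883/413 ≈ -38687.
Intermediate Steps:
N(G, b) = 1/14 + 71/G - G**2/14 (N(G, b) = (-1 + G**2)*(-1/14) + 71/G = (1/14 - G**2/14) + 71/G = 1/14 + 71/G - G**2/14)
(-17439 + N(59, -120)) - 21001 = (-17439 + (1/14)*(994 + 59 - 1*59**3)/59) - 21001 = (-17439 + (1/14)*(1/59)*(994 + 59 - 1*205379)) - 21001 = (-17439 + (1/14)*(1/59)*(994 + 59 - 205379)) - 21001 = (-17439 + (1/14)*(1/59)*(-204326)) - 21001 = (-17439 - 102163/413) - 21001 = -7304470/413 - 21001 = -15977883/413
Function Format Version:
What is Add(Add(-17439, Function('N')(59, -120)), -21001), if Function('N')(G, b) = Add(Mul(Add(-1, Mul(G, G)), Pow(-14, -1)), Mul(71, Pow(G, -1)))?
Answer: Rational(-15977883, 413) ≈ -38687.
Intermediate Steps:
Function('N')(G, b) = Add(Rational(1, 14), Mul(71, Pow(G, -1)), Mul(Rational(-1, 14), Pow(G, 2))) (Function('N')(G, b) = Add(Mul(Add(-1, Pow(G, 2)), Rational(-1, 14)), Mul(71, Pow(G, -1))) = Add(Add(Rational(1, 14), Mul(Rational(-1, 14), Pow(G, 2))), Mul(71, Pow(G, -1))) = Add(Rational(1, 14), Mul(71, Pow(G, -1)), Mul(Rational(-1, 14), Pow(G, 2))))
Add(Add(-17439, Function('N')(59, -120)), -21001) = Add(Add(-17439, Mul(Rational(1, 14), Pow(59, -1), Add(994, 59, Mul(-1, Pow(59, 3))))), -21001) = Add(Add(-17439, Mul(Rational(1, 14), Rational(1, 59), Add(994, 59, Mul(-1, 205379)))), -21001) = Add(Add(-17439, Mul(Rational(1, 14), Rational(1, 59), Add(994, 59, -205379))), -21001) = Add(Add(-17439, Mul(Rational(1, 14), Rational(1, 59), -204326)), -21001) = Add(Add(-17439, Rational(-102163, 413)), -21001) = Add(Rational(-7304470, 413), -21001) = Rational(-15977883, 413)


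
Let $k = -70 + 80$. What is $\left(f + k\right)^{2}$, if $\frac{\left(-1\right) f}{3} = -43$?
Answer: $19321$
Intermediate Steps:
$f = 129$ ($f = \left(-3\right) \left(-43\right) = 129$)
$k = 10$
$\left(f + k\right)^{2} = \left(129 + 10\right)^{2} = 139^{2} = 19321$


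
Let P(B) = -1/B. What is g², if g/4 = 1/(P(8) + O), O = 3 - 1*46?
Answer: 1024/119025 ≈ 0.0086032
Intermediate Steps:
O = -43 (O = 3 - 46 = -43)
g = -32/345 (g = 4/(-1/8 - 43) = 4/(-1*⅛ - 43) = 4/(-⅛ - 43) = 4/(-345/8) = 4*(-8/345) = -32/345 ≈ -0.092754)
g² = (-32/345)² = 1024/119025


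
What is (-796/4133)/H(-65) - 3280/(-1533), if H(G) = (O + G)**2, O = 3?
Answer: 13027241573/6088789329 ≈ 2.1395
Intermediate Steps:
H(G) = (3 + G)**2
(-796/4133)/H(-65) - 3280/(-1533) = (-796/4133)/((3 - 65)**2) - 3280/(-1533) = (-796*1/4133)/((-62)**2) - 3280*(-1/1533) = -796/4133/3844 + 3280/1533 = -796/4133*1/3844 + 3280/1533 = -199/3971813 + 3280/1533 = 13027241573/6088789329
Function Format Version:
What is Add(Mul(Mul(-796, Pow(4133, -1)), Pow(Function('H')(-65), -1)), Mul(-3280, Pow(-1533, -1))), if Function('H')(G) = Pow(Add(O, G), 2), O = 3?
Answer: Rational(13027241573, 6088789329) ≈ 2.1395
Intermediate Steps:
Function('H')(G) = Pow(Add(3, G), 2)
Add(Mul(Mul(-796, Pow(4133, -1)), Pow(Function('H')(-65), -1)), Mul(-3280, Pow(-1533, -1))) = Add(Mul(Mul(-796, Pow(4133, -1)), Pow(Pow(Add(3, -65), 2), -1)), Mul(-3280, Pow(-1533, -1))) = Add(Mul(Mul(-796, Rational(1, 4133)), Pow(Pow(-62, 2), -1)), Mul(-3280, Rational(-1, 1533))) = Add(Mul(Rational(-796, 4133), Pow(3844, -1)), Rational(3280, 1533)) = Add(Mul(Rational(-796, 4133), Rational(1, 3844)), Rational(3280, 1533)) = Add(Rational(-199, 3971813), Rational(3280, 1533)) = Rational(13027241573, 6088789329)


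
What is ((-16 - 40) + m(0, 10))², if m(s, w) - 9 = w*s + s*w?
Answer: 2209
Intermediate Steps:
m(s, w) = 9 + 2*s*w (m(s, w) = 9 + (w*s + s*w) = 9 + (s*w + s*w) = 9 + 2*s*w)
((-16 - 40) + m(0, 10))² = ((-16 - 40) + (9 + 2*0*10))² = (-56 + (9 + 0))² = (-56 + 9)² = (-47)² = 2209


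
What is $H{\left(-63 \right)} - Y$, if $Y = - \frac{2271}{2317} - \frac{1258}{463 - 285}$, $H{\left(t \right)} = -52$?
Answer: $- \frac{9063564}{206213} \approx -43.952$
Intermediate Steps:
$Y = - \frac{1659512}{206213}$ ($Y = \left(-2271\right) \frac{1}{2317} - \frac{1258}{463 - 285} = - \frac{2271}{2317} - \frac{1258}{178} = - \frac{2271}{2317} - \frac{629}{89} = - \frac{1659512}{206213} \approx -8.0476$)
$H{\left(-63 \right)} - Y = -52 - - \frac{1659512}{206213} = -52 + \frac{1659512}{206213} = - \frac{9063564}{206213}$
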